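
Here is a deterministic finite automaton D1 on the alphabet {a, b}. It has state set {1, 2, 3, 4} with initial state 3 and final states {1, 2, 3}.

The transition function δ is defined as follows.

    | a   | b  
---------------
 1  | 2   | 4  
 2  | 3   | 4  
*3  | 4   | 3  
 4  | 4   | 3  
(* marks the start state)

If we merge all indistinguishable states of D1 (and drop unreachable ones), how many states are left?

First remove the unreachable states {1,2}; 2 states remain.
Start with accepting vs non-accepting: {3} | {4}.
The partition is now stable with 2 blocks: {3} | {4}.

2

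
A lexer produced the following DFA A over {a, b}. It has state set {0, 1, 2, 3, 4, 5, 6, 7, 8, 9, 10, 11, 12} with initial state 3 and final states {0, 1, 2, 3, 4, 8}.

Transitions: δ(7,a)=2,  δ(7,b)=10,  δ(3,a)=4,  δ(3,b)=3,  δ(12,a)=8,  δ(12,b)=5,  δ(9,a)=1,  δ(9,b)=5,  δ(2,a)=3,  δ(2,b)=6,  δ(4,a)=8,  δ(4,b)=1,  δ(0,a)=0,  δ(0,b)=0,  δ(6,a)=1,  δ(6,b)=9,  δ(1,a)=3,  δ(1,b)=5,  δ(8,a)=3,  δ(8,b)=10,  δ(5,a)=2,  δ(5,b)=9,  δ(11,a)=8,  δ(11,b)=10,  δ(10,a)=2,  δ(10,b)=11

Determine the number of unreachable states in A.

Starting at 3 and following transitions, the reachable set is {1, 2, 3, 4, 5, 6, 8, 9, 10, 11}. That leaves 0, 7, 12 unreachable — 3 in total.

3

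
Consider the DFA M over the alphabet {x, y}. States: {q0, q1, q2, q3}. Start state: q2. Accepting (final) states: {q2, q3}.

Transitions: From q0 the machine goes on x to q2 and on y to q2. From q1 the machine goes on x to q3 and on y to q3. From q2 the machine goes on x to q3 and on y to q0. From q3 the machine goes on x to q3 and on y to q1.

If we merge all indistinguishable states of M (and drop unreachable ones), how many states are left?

2

Every state is reachable, so we keep all 4.
Initial partition by acceptance: {q2,q3} | {q0,q1}.
The partition is now stable with 2 blocks: {q2,q3} | {q0,q1}.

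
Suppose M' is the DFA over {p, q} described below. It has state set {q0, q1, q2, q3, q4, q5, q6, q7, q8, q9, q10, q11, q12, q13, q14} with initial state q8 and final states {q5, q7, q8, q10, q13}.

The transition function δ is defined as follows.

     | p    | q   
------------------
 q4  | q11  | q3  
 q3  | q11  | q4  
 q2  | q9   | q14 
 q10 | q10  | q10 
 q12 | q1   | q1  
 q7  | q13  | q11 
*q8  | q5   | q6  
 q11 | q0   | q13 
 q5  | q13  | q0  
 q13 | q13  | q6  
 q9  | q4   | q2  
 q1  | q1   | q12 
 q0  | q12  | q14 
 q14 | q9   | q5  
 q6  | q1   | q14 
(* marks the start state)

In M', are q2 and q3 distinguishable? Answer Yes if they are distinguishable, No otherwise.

Yes

First remove the unreachable states {q7,q10}; 13 states remain.
P0 = {q5,q8,q13} | {q0,q1,q2,q3,q4,q6,q9,q11,q12,q14}.
On input q, block {q0,q1,q2,q3,q4,q6,q9,q11,q12,q14} splits into {q0,q1,q2,q3,q4,q6,q9,q12} and {q11,q14}.
Split {q0,q1,q2,q3,q4,q6,q9,q12} by δ(·,p) → {q0,q1,q2,q6,q9,q12} and {q3,q4}.
Refine {q0,q1,q2,q6,q9,q12} on symbol p: members go to different blocks, giving {q0,q1,q2,q6,q12} and {q9}.
Refine {q0,q1,q2,q6,q12} on symbol p: members go to different blocks, giving {q0,q1,q6,q12} and {q2}.
Refine {q0,q1,q6,q12} on symbol q: members go to different blocks, giving {q0,q6} and {q1,q12}.
Refine {q11,q14} on symbol p: members go to different blocks, giving {q11} and {q14}.
Stable partition: {q5,q8,q13} | {q0,q6} | {q11} | {q3,q4} | {q9} | {q2} | {q1,q12} | {q14} — 8 equivalence classes.
q2 and q3 end up in different blocks, so they are distinguishable. For instance, the string 'pq' is accepted from only q3.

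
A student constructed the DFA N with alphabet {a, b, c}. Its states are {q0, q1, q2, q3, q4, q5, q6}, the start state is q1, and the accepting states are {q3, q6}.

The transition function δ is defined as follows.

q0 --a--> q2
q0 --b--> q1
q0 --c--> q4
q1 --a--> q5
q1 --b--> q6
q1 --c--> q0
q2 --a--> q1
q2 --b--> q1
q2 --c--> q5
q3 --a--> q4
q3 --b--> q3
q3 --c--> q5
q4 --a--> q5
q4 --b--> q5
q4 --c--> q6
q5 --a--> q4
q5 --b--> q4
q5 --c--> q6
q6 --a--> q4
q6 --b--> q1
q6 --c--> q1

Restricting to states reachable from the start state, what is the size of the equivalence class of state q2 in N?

1

States {q3} cannot be reached from the start state, so discard them.
Initial partition by acceptance: {q6} | {q0,q1,q2,q4,q5}.
On input b, block {q0,q1,q2,q4,q5} splits into {q0,q2,q4,q5} and {q1}.
On input a, block {q0,q2,q4,q5} splits into {q0,q4,q5} and {q2}.
On input a, block {q0,q4,q5} splits into {q4,q5} and {q0}.
The partition is now stable with 5 blocks: {q6} | {q4,q5} | {q1} | {q2} | {q0}.
The equivalence class containing q2 is {q2}, of size 1.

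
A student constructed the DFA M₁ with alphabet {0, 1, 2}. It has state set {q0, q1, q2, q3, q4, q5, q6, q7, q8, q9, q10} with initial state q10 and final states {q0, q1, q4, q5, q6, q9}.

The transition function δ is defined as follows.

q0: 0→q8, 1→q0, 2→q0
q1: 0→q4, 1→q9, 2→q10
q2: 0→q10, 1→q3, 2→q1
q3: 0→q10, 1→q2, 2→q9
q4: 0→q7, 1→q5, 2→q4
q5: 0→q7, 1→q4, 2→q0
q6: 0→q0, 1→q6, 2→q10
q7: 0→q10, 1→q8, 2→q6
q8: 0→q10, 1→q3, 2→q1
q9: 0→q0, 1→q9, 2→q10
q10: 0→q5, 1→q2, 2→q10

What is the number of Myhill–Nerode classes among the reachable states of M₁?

4

Start with accepting vs non-accepting: {q0,q1,q4,q5,q6,q9} | {q2,q3,q7,q8,q10}.
Refine {q0,q1,q4,q5,q6,q9} on symbol 0: members go to different blocks, giving {q0,q4,q5} and {q1,q6,q9}.
Refine {q2,q3,q7,q8,q10} on symbol 0: members go to different blocks, giving {q2,q3,q7,q8} and {q10}.
The partition is now stable with 4 blocks: {q0,q4,q5} | {q2,q3,q7,q8} | {q1,q6,q9} | {q10}.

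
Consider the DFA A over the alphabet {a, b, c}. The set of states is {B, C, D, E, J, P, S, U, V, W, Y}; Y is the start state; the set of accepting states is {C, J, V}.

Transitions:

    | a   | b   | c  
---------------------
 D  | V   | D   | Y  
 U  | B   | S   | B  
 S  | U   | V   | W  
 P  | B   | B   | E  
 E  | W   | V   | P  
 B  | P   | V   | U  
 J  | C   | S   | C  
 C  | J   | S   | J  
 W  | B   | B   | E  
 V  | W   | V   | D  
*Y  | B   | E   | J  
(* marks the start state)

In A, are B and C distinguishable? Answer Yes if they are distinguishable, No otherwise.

Every state is reachable, so we keep all 11.
Initial partition by acceptance: {C,J,V} | {B,D,E,P,S,U,W,Y}.
On input a, block {C,J,V} splits into {C,J} and {V}.
Refine {B,D,E,P,S,U,W,Y} on symbol a: members go to different blocks, giving {B,E,P,S,U,W,Y} and {D}.
Split {B,E,P,S,U,W,Y} by δ(·,b) → {P,U,W,Y} and {B,E,S}.
On input c, block {P,U,W,Y} splits into {P,U,W} and {Y}.
No further refinement is possible. Final partition (6 blocks): {C,J} | {P,U,W} | {V} | {D} | {B,E,S} | {Y}.
B and C end up in different blocks, so they are distinguishable. For instance, the string 'ε' is accepted from only C.

Yes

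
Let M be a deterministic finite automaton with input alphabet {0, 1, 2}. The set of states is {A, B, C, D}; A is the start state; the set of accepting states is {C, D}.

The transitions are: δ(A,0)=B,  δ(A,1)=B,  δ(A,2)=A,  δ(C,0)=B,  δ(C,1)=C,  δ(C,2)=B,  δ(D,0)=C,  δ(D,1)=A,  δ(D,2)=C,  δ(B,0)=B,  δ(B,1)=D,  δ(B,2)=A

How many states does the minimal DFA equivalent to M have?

P0 = {C,D} | {A,B}.
Split {C,D} by δ(·,0) → {C} and {D}.
On input 1, block {A,B} splits into {A} and {B}.
No further refinement is possible. Final partition (4 blocks): {C} | {A} | {D} | {B}.

4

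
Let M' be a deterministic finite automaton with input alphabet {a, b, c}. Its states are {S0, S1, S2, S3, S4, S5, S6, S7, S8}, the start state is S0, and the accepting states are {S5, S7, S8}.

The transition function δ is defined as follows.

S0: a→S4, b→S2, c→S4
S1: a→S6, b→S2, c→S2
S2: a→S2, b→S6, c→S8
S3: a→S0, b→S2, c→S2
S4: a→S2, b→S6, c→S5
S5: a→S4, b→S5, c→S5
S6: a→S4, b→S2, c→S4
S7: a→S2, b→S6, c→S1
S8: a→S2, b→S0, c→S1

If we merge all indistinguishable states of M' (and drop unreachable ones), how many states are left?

6

States {S3,S7} cannot be reached from the start state, so discard them.
Initial partition by acceptance: {S5,S8} | {S0,S1,S2,S4,S6}.
On input b, block {S5,S8} splits into {S5} and {S8}.
Refine {S0,S1,S2,S4,S6} on symbol c: members go to different blocks, giving {S0,S1,S6} and {S2} and {S4}.
Refine {S0,S1,S6} on symbol a: members go to different blocks, giving {S0,S6} and {S1}.
The partition is now stable with 6 blocks: {S5} | {S0,S6} | {S8} | {S2} | {S4} | {S1}.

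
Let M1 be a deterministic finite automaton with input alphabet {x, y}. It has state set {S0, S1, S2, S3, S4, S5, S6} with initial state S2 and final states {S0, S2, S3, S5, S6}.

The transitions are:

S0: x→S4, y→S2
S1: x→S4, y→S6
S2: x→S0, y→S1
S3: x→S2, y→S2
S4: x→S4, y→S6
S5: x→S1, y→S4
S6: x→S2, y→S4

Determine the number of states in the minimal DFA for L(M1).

4

States {S3,S5} cannot be reached from the start state, so discard them.
Start with accepting vs non-accepting: {S0,S2,S6} | {S1,S4}.
On input x, block {S0,S2,S6} splits into {S2,S6} and {S0}.
Split {S2,S6} by δ(·,x) → {S2} and {S6}.
No further refinement is possible. Final partition (4 blocks): {S2} | {S1,S4} | {S0} | {S6}.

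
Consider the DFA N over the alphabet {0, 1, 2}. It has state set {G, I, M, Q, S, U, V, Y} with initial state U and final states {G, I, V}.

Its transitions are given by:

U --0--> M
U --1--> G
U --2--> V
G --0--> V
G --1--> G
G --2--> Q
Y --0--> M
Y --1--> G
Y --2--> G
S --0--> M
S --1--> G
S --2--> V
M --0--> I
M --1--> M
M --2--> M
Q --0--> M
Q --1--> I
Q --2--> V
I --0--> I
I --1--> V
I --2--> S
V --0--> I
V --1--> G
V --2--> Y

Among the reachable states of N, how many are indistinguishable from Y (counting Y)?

4

Every state is reachable, so we keep all 8.
Start with accepting vs non-accepting: {G,I,V} | {M,Q,S,U,Y}.
Refine {M,Q,S,U,Y} on symbol 0: members go to different blocks, giving {Q,S,U,Y} and {M}.
No further refinement is possible. Final partition (3 blocks): {G,I,V} | {Q,S,U,Y} | {M}.
The equivalence class containing Y is {Q,S,U,Y}, of size 4.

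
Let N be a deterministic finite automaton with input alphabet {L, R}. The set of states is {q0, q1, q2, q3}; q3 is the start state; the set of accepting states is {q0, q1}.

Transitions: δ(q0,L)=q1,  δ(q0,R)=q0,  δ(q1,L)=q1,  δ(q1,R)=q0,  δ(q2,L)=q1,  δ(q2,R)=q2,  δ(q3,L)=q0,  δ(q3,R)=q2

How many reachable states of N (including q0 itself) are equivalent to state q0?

Every state is reachable, so we keep all 4.
Initial partition by acceptance: {q0,q1} | {q2,q3}.
Stable partition: {q0,q1} | {q2,q3} — 2 equivalence classes.
State q0 belongs to the block {q0,q1}, which has 2 states.

2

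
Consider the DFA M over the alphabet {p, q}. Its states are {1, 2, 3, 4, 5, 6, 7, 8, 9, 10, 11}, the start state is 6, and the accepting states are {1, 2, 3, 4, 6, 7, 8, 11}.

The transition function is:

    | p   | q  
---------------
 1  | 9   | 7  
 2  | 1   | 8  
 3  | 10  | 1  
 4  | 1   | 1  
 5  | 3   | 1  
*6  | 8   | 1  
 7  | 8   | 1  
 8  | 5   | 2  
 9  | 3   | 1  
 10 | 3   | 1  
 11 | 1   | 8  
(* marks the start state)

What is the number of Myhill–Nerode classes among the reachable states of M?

4

States {4,11} cannot be reached from the start state, so discard them.
P0 = {1,2,3,6,7,8} | {5,9,10}.
Split {1,2,3,6,7,8} by δ(·,p) → {1,3,8} and {2,6,7}.
Refine {1,3,8} on symbol q: members go to different blocks, giving {1,8} and {3}.
Stable partition: {1,8} | {5,9,10} | {2,6,7} | {3} — 4 equivalence classes.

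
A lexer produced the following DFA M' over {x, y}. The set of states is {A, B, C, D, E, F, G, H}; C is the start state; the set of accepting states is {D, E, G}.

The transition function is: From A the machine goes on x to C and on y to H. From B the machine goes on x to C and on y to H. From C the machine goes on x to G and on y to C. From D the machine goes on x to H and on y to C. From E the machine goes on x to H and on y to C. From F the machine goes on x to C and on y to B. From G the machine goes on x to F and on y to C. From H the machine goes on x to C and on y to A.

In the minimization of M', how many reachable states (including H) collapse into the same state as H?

States {D,E} cannot be reached from the start state, so discard them.
Initial partition by acceptance: {G} | {A,B,C,F,H}.
Refine {A,B,C,F,H} on symbol x: members go to different blocks, giving {A,B,F,H} and {C}.
The partition is now stable with 3 blocks: {G} | {A,B,F,H} | {C}.
The equivalence class containing H is {A,B,F,H}, of size 4.

4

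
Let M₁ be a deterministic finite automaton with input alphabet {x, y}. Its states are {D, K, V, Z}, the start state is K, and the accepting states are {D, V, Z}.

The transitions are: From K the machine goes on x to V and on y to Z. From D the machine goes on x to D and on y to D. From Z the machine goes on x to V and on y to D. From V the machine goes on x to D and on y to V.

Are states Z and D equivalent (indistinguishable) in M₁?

Every state is reachable, so we keep all 4.
P0 = {D,V,Z} | {K}.
The partition is now stable with 2 blocks: {D,V,Z} | {K}.
Z and D lie in the same block of the stable partition, so they are equivalent — no string distinguishes them.

Yes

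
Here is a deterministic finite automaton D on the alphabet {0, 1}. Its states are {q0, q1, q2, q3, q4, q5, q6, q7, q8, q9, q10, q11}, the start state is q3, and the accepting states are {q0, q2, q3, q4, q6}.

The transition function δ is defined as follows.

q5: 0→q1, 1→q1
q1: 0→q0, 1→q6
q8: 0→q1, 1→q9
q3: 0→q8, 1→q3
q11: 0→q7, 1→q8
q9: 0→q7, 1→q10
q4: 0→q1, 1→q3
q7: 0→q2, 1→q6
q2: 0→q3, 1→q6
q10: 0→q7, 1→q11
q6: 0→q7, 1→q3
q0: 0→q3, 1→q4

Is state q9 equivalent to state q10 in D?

Reachable states from the start: {q0,q1,q2,q3,q4,q6,q7,q8,q9,q10,q11}. Unreachable: {q5} — drop them.
P0 = {q0,q2,q3,q4,q6} | {q1,q7,q8,q9,q10,q11}.
Split {q0,q2,q3,q4,q6} by δ(·,0) → {q3,q4,q6} and {q0,q2}.
Refine {q1,q7,q8,q9,q10,q11} on symbol 0: members go to different blocks, giving {q8,q9,q10,q11} and {q1,q7}.
Refine {q3,q4,q6} on symbol 0: members go to different blocks, giving {q4,q6} and {q3}.
The partition is now stable with 5 blocks: {q4,q6} | {q8,q9,q10,q11} | {q0,q2} | {q1,q7} | {q3}.
q9 and q10 lie in the same block of the stable partition, so they are equivalent — no string distinguishes them.

Yes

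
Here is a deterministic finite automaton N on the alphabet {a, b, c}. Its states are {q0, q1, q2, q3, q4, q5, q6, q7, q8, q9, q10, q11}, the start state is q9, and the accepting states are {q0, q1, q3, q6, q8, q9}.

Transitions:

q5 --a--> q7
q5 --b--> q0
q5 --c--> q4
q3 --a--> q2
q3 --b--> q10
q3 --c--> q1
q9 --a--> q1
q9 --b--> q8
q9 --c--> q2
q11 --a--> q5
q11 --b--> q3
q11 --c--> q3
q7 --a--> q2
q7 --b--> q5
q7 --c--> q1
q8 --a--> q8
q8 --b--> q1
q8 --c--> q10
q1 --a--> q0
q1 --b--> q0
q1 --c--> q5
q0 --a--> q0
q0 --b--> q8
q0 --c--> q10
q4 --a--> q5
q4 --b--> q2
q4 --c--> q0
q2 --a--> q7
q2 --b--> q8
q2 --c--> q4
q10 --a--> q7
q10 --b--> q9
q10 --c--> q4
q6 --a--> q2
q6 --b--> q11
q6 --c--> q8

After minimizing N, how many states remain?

3

First remove the unreachable states {q3,q6,q11}; 9 states remain.
P0 = {q0,q1,q8,q9} | {q2,q4,q5,q7,q10}.
On input b, block {q2,q4,q5,q7,q10} splits into {q2,q5,q10} and {q4,q7}.
The partition is now stable with 3 blocks: {q0,q1,q8,q9} | {q2,q5,q10} | {q4,q7}.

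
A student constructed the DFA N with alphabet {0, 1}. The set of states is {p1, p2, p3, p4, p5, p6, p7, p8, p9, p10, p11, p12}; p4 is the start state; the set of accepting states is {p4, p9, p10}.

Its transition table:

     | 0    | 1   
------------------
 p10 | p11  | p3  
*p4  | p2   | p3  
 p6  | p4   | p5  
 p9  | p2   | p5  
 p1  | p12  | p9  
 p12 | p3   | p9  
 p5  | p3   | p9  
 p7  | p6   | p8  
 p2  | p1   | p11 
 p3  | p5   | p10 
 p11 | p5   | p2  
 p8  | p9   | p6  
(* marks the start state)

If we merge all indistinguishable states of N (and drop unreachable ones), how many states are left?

First remove the unreachable states {p6,p7,p8}; 9 states remain.
Start with accepting vs non-accepting: {p4,p9,p10} | {p1,p2,p3,p5,p11,p12}.
On input 1, block {p1,p2,p3,p5,p11,p12} splits into {p1,p3,p5,p12} and {p2,p11}.
No further refinement is possible. Final partition (3 blocks): {p4,p9,p10} | {p1,p3,p5,p12} | {p2,p11}.

3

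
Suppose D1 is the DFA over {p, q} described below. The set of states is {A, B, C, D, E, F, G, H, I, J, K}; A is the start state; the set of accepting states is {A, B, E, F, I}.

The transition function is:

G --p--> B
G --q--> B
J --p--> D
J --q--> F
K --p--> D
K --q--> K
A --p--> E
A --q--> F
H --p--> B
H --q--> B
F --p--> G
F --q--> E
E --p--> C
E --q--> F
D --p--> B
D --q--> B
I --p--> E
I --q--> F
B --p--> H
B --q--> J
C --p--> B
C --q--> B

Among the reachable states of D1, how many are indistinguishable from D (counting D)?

4

States {I,K} cannot be reached from the start state, so discard them.
Start with accepting vs non-accepting: {A,B,E,F} | {C,D,G,H,J}.
On input p, block {A,B,E,F} splits into {B,E,F} and {A}.
Split {B,E,F} by δ(·,q) → {E,F} and {B}.
Split {C,D,G,H,J} by δ(·,p) → {C,D,G,H} and {J}.
The partition is now stable with 5 blocks: {E,F} | {C,D,G,H} | {A} | {B} | {J}.
State D belongs to the block {C,D,G,H}, which has 4 states.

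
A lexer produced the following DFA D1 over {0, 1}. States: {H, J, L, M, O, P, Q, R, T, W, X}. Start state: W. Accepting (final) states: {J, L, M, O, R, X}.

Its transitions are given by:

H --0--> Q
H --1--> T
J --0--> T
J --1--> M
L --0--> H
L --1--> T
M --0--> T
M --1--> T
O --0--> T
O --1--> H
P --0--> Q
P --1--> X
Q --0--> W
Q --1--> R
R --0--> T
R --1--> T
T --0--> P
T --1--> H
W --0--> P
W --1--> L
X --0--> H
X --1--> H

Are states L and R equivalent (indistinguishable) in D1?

Yes

Reachable states from the start: {H,L,P,Q,R,T,W,X}. Unreachable: {J,M,O} — drop them.
Start with accepting vs non-accepting: {L,R,X} | {H,P,Q,T,W}.
Refine {H,P,Q,T,W} on symbol 1: members go to different blocks, giving {P,Q,W} and {H,T}.
No further refinement is possible. Final partition (3 blocks): {L,R,X} | {P,Q,W} | {H,T}.
L and R lie in the same block of the stable partition, so they are equivalent — no string distinguishes them.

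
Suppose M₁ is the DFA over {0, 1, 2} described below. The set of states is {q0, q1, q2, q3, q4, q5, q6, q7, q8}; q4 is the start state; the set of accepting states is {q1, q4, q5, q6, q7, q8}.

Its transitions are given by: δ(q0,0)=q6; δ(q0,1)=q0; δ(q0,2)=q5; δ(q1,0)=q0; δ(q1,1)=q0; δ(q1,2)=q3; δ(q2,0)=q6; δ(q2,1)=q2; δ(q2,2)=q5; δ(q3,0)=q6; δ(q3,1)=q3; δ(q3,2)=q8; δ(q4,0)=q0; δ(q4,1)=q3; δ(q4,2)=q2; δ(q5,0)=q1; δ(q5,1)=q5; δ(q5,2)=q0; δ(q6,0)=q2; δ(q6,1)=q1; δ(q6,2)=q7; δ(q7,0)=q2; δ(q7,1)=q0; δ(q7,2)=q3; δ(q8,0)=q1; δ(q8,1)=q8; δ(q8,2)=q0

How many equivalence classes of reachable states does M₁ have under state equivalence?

P0 = {q1,q4,q5,q6,q7,q8} | {q0,q2,q3}.
Refine {q1,q4,q5,q6,q7,q8} on symbol 0: members go to different blocks, giving {q1,q4,q6,q7} and {q5,q8}.
On input 1, block {q1,q4,q6,q7} splits into {q1,q4,q7} and {q6}.
Stable partition: {q1,q4,q7} | {q0,q2,q3} | {q5,q8} | {q6} — 4 equivalence classes.

4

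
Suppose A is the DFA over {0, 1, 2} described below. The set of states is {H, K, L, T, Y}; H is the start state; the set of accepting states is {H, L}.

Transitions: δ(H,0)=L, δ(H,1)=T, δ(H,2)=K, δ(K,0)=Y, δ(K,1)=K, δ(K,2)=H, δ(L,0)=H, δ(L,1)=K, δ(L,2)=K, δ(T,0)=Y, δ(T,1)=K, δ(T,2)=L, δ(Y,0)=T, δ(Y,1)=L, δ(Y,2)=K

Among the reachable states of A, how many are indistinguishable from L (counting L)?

All states are reachable from the start state.
Initial partition by acceptance: {H,L} | {K,T,Y}.
Split {K,T,Y} by δ(·,1) → {K,T} and {Y}.
No further refinement is possible. Final partition (3 blocks): {H,L} | {K,T} | {Y}.
State L belongs to the block {H,L}, which has 2 states.

2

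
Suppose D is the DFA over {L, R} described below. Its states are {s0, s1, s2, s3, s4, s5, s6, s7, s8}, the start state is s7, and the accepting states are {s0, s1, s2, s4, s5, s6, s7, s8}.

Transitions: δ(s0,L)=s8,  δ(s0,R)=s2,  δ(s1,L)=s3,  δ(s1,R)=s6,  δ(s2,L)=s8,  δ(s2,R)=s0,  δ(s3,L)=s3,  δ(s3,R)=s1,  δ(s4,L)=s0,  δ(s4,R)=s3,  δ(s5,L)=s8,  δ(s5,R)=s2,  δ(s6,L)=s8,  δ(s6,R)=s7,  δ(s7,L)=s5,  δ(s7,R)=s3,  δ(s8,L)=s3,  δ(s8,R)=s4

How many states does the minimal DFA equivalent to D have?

All states are reachable from the start state.
Initial partition by acceptance: {s0,s1,s2,s4,s5,s6,s7,s8} | {s3}.
Split {s0,s1,s2,s4,s5,s6,s7,s8} by δ(·,L) → {s0,s2,s4,s5,s6,s7} and {s1,s8}.
Split {s0,s2,s4,s5,s6,s7} by δ(·,L) → {s0,s2,s5,s6} and {s4,s7}.
On input R, block {s0,s2,s5,s6} splits into {s0,s2,s5} and {s6}.
Refine {s1,s8} on symbol R: members go to different blocks, giving {s1} and {s8}.
The partition is now stable with 6 blocks: {s0,s2,s5} | {s3} | {s1} | {s4,s7} | {s6} | {s8}.

6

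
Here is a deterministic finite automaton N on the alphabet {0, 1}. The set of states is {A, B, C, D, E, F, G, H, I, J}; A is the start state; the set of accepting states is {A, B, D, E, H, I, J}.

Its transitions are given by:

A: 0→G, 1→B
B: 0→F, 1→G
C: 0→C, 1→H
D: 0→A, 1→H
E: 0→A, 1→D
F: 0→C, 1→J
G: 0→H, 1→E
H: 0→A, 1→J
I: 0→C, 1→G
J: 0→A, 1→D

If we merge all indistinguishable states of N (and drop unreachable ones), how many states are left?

Reachable states from the start: {A,B,C,D,E,F,G,H,J}. Unreachable: {I} — drop them.
Initial partition by acceptance: {A,B,D,E,H,J} | {C,F,G}.
On input 0, block {A,B,D,E,H,J} splits into {D,E,H,J} and {A,B}.
On input 0, block {C,F,G} splits into {C,F} and {G}.
On input 0, block {A,B} splits into {A} and {B}.
Stable partition: {D,E,H,J} | {C,F} | {A} | {G} | {B} — 5 equivalence classes.

5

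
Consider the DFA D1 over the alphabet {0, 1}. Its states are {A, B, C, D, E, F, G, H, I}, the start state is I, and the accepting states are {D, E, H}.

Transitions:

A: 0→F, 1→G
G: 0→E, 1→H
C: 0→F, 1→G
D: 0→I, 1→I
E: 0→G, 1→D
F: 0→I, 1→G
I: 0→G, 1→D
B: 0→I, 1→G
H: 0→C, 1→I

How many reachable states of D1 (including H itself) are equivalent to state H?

1

First remove the unreachable states {A,B}; 7 states remain.
Initial partition by acceptance: {D,E,H} | {C,F,G,I}.
On input 1, block {D,E,H} splits into {D,H} and {E}.
On input 0, block {C,F,G,I} splits into {C,F,I} and {G}.
Split {C,F,I} by δ(·,0) → {C,F} and {I}.
Refine {D,H} on symbol 0: members go to different blocks, giving {D} and {H}.
Refine {C,F} on symbol 0: members go to different blocks, giving {C} and {F}.
No further refinement is possible. Final partition (7 blocks): {D} | {C} | {E} | {G} | {I} | {H} | {F}.
The equivalence class containing H is {H}, of size 1.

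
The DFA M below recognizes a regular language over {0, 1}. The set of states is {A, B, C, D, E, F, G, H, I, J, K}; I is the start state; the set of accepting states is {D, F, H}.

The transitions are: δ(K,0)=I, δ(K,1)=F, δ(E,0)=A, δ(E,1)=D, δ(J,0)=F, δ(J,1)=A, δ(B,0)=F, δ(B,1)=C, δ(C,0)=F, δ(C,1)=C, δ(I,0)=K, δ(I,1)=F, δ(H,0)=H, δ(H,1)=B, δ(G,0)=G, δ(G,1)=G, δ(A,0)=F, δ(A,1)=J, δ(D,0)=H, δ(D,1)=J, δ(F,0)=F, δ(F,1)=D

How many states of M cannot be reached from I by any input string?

2

BFS from I reaches {A, B, C, D, F, H, I, J, K}; the 2 state(s) E, G are never visited.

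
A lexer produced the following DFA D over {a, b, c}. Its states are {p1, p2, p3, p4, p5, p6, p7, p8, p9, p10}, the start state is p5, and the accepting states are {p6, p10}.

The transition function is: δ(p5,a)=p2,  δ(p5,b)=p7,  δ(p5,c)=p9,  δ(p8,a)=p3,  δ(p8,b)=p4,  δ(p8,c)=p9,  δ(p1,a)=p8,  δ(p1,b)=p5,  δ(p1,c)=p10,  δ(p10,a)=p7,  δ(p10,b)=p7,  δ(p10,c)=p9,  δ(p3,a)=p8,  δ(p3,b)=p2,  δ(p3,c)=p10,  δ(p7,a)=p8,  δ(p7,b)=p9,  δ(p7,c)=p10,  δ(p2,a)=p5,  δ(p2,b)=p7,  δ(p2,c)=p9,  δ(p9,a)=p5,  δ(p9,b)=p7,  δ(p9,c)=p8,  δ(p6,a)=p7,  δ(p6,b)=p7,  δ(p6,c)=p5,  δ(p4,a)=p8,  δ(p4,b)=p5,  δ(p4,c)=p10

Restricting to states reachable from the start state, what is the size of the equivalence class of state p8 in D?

1

Reachable states from the start: {p2,p3,p4,p5,p7,p8,p9,p10}. Unreachable: {p1,p6} — drop them.
Initial partition by acceptance: {p10} | {p2,p3,p4,p5,p7,p8,p9}.
Refine {p2,p3,p4,p5,p7,p8,p9} on symbol c: members go to different blocks, giving {p2,p5,p8,p9} and {p3,p4,p7}.
Refine {p2,p5,p8,p9} on symbol a: members go to different blocks, giving {p2,p5,p9} and {p8}.
Refine {p2,p5,p9} on symbol c: members go to different blocks, giving {p2,p5} and {p9}.
Split {p3,p4,p7} by δ(·,b) → {p3,p4} and {p7}.
No further refinement is possible. Final partition (6 blocks): {p10} | {p2,p5} | {p3,p4} | {p8} | {p9} | {p7}.
State p8 belongs to the block {p8}, which has 1 states.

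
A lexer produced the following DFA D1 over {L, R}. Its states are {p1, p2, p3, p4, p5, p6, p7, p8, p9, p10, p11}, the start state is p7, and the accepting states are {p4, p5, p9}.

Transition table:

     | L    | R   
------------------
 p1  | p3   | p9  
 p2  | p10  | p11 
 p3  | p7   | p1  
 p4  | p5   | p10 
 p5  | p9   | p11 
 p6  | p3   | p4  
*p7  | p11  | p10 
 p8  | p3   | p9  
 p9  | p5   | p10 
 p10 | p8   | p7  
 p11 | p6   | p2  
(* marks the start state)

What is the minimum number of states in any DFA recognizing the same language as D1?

5

All states are reachable from the start state.
P0 = {p4,p5,p9} | {p1,p2,p3,p6,p7,p8,p10,p11}.
Split {p1,p2,p3,p6,p7,p8,p10,p11} by δ(·,R) → {p2,p3,p7,p10,p11} and {p1,p6,p8}.
Split {p2,p3,p7,p10,p11} by δ(·,L) → {p2,p3,p7} and {p10,p11}.
Split {p2,p3,p7} by δ(·,L) → {p2,p7} and {p3}.
Stable partition: {p4,p5,p9} | {p2,p7} | {p1,p6,p8} | {p10,p11} | {p3} — 5 equivalence classes.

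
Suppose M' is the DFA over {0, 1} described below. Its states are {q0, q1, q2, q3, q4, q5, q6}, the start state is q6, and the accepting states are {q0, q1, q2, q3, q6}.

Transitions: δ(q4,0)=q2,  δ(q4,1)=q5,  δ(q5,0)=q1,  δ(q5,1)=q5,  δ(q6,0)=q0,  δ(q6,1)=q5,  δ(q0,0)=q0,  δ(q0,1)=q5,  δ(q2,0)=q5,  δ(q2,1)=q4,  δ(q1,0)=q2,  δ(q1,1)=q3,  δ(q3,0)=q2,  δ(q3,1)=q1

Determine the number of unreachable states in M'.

Exploring from q6, all states are eventually visited, so none are unreachable.

0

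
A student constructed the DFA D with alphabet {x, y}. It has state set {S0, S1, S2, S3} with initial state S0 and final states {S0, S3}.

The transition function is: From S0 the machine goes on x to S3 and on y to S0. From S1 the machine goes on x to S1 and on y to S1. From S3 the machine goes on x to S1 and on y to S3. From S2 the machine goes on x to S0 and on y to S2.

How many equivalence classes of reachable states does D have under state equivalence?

3

First remove the unreachable states {S2}; 3 states remain.
Start with accepting vs non-accepting: {S0,S3} | {S1}.
Split {S0,S3} by δ(·,x) → {S0} and {S3}.
No further refinement is possible. Final partition (3 blocks): {S0} | {S1} | {S3}.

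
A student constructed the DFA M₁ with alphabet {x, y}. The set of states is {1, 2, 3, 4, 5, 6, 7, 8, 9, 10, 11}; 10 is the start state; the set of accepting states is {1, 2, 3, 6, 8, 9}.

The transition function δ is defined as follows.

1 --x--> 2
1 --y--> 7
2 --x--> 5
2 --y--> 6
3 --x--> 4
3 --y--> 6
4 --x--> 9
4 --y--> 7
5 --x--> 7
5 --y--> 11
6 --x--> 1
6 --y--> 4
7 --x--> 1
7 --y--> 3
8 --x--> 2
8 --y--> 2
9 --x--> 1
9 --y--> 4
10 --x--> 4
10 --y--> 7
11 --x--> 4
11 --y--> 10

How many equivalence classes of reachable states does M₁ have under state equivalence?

9

Reachable states from the start: {1,2,3,4,5,6,7,9,10,11}. Unreachable: {8} — drop them.
Start with accepting vs non-accepting: {1,2,3,6,9} | {4,5,7,10,11}.
On input x, block {1,2,3,6,9} splits into {1,6,9} and {2,3}.
Split {1,6,9} by δ(·,x) → {6,9} and {1}.
Refine {4,5,7,10,11} on symbol x: members go to different blocks, giving {5,10,11} and {4} and {7}.
Split {5,10,11} by δ(·,x) → {10,11} and {5}.
Split {10,11} by δ(·,y) → {10} and {11}.
Split {2,3} by δ(·,x) → {2} and {3}.
The partition is now stable with 9 blocks: {6,9} | {10} | {2} | {1} | {4} | {7} | {5} | {11} | {3}.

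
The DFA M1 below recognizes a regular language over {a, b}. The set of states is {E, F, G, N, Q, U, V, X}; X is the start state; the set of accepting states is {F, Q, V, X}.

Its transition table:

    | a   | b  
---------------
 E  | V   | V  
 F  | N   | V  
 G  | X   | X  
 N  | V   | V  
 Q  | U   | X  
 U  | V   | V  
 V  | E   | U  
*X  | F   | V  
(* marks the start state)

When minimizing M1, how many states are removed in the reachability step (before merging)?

2

Starting at X and following transitions, the reachable set is {E, F, N, U, V, X}. That leaves G, Q unreachable — 2 in total.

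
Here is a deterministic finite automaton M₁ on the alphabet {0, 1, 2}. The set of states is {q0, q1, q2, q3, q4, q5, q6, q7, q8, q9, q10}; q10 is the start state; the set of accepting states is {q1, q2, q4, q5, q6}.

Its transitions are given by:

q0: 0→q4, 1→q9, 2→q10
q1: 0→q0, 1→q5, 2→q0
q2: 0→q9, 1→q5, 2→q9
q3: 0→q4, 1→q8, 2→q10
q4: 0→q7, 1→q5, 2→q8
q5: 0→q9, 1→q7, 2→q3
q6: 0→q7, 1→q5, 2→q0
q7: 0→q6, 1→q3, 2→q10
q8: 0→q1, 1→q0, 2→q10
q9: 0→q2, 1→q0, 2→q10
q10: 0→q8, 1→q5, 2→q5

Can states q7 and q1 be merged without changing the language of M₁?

No

Every state is reachable, so we keep all 11.
P0 = {q1,q2,q4,q5,q6} | {q0,q3,q7,q8,q9,q10}.
On input 1, block {q1,q2,q4,q5,q6} splits into {q1,q2,q4,q6} and {q5}.
Split {q0,q3,q7,q8,q9,q10} by δ(·,0) → {q0,q3,q7,q8,q9} and {q10}.
No further refinement is possible. Final partition (4 blocks): {q1,q2,q4,q6} | {q0,q3,q7,q8,q9} | {q5} | {q10}.
q7 and q1 end up in different blocks, so they are distinguishable. For instance, the string 'ε' is accepted from only q1.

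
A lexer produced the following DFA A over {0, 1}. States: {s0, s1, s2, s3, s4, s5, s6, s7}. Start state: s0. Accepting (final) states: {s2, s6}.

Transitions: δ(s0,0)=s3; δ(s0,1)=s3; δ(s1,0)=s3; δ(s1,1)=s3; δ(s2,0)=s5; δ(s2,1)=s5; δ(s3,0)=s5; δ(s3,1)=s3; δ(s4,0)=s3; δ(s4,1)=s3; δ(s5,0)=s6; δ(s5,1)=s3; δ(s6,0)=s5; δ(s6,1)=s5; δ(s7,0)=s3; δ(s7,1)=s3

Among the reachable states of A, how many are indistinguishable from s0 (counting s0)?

1

Reachable states from the start: {s0,s3,s5,s6}. Unreachable: {s1,s2,s4,s7} — drop them.
P0 = {s6} | {s0,s3,s5}.
On input 0, block {s0,s3,s5} splits into {s0,s3} and {s5}.
On input 0, block {s0,s3} splits into {s0} and {s3}.
Stable partition: {s6} | {s0} | {s5} | {s3} — 4 equivalence classes.
The equivalence class containing s0 is {s0}, of size 1.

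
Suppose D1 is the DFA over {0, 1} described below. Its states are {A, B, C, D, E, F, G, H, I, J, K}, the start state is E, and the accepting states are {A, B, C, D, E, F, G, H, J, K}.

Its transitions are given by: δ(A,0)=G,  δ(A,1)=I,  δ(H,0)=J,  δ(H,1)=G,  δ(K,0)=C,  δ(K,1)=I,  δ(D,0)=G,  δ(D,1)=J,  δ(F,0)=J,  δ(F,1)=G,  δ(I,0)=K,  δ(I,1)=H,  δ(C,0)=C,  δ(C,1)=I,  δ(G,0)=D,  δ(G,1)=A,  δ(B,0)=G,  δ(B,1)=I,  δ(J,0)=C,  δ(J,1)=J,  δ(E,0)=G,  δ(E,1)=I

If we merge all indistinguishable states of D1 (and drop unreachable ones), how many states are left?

States {B,F} cannot be reached from the start state, so discard them.
P0 = {A,C,D,E,G,H,J,K} | {I}.
On input 1, block {A,C,D,E,G,H,J,K} splits into {A,C,E,K} and {D,G,H,J}.
Split {A,C,E,K} by δ(·,0) → {A,E} and {C,K}.
On input 0, block {D,G,H,J} splits into {D,G,H} and {J}.
Refine {D,G,H} on symbol 0: members go to different blocks, giving {D,G} and {H}.
Split {D,G} by δ(·,1) → {D} and {G}.
The partition is now stable with 7 blocks: {A,E} | {I} | {D} | {C,K} | {J} | {H} | {G}.

7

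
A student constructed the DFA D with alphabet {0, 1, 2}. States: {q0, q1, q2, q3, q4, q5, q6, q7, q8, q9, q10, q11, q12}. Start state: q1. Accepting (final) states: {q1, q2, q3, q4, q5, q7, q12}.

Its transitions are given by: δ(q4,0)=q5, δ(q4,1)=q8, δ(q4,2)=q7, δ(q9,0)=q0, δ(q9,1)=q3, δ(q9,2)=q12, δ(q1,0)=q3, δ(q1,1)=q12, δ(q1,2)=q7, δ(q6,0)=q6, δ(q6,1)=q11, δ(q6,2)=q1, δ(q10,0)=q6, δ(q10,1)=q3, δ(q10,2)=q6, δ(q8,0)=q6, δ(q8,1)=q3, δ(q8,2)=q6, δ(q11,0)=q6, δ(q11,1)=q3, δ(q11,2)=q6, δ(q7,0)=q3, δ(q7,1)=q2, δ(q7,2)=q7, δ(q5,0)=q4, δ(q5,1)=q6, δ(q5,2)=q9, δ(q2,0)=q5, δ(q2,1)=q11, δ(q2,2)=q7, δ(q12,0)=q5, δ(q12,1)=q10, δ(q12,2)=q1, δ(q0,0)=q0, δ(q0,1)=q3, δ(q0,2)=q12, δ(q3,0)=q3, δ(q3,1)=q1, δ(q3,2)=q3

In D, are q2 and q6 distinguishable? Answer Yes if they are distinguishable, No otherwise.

Initial partition by acceptance: {q1,q2,q3,q4,q5,q7,q12} | {q0,q6,q8,q9,q10,q11}.
Split {q1,q2,q3,q4,q5,q7,q12} by δ(·,1) → {q2,q4,q5,q12} and {q1,q3,q7}.
Refine {q2,q4,q5,q12} on symbol 2: members go to different blocks, giving {q2,q4,q12} and {q5}.
On input 1, block {q0,q6,q8,q9,q10,q11} splits into {q0,q8,q9,q10,q11} and {q6}.
On input 0, block {q0,q8,q9,q10,q11} splits into {q8,q10,q11} and {q0,q9}.
On input 1, block {q1,q3,q7} splits into {q1,q7} and {q3}.
Stable partition: {q2,q4,q12} | {q8,q10,q11} | {q1,q7} | {q5} | {q6} | {q0,q9} | {q3} — 7 equivalence classes.
q2 and q6 end up in different blocks, so they are distinguishable. For instance, the string 'ε' is accepted from only q2.

Yes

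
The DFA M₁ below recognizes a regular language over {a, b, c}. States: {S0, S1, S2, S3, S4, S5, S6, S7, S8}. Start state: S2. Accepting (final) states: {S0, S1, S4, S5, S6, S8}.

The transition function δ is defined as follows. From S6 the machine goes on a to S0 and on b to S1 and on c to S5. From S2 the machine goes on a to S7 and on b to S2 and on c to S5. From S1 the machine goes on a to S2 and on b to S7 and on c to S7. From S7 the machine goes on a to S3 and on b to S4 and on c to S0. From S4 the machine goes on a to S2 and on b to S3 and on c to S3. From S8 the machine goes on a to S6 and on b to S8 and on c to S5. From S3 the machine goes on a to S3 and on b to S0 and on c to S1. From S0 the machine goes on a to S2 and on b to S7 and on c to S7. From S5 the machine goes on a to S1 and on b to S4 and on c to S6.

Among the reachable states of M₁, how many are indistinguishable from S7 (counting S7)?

2

States {S8} cannot be reached from the start state, so discard them.
P0 = {S0,S1,S4,S5,S6} | {S2,S3,S7}.
Split {S0,S1,S4,S5,S6} by δ(·,a) → {S0,S1,S4} and {S5,S6}.
Split {S2,S3,S7} by δ(·,b) → {S3,S7} and {S2}.
Stable partition: {S0,S1,S4} | {S3,S7} | {S5,S6} | {S2} — 4 equivalence classes.
State S7 belongs to the block {S3,S7}, which has 2 states.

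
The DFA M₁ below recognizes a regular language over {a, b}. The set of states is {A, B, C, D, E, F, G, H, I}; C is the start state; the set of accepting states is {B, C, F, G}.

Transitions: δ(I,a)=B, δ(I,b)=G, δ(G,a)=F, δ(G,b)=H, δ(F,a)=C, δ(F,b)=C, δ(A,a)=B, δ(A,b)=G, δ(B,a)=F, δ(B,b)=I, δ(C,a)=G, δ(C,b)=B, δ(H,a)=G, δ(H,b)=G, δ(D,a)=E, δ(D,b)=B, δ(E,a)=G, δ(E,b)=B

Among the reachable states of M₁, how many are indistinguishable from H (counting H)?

2

First remove the unreachable states {A,D,E}; 6 states remain.
Start with accepting vs non-accepting: {B,C,F,G} | {H,I}.
Refine {B,C,F,G} on symbol b: members go to different blocks, giving {B,G} and {C,F}.
Split {C,F} by δ(·,a) → {C} and {F}.
Stable partition: {B,G} | {H,I} | {C} | {F} — 4 equivalence classes.
The equivalence class containing H is {H,I}, of size 2.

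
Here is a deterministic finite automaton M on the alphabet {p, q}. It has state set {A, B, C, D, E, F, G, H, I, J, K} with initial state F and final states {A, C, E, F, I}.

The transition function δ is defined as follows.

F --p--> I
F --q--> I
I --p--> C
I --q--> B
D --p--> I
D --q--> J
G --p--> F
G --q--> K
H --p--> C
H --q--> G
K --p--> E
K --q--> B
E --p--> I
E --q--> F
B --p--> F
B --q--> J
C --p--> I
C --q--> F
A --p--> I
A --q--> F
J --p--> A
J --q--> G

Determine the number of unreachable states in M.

Starting at F and following transitions, the reachable set is {A, B, C, E, F, G, I, J, K}. That leaves D, H unreachable — 2 in total.

2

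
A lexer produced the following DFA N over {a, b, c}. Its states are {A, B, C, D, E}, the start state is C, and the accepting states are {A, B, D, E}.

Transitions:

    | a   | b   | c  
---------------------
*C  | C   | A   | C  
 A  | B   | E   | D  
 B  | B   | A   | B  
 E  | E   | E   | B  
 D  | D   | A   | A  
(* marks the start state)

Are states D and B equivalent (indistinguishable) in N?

Yes

All states are reachable from the start state.
P0 = {A,B,D,E} | {C}.
Stable partition: {A,B,D,E} | {C} — 2 equivalence classes.
D and B lie in the same block of the stable partition, so they are equivalent — no string distinguishes them.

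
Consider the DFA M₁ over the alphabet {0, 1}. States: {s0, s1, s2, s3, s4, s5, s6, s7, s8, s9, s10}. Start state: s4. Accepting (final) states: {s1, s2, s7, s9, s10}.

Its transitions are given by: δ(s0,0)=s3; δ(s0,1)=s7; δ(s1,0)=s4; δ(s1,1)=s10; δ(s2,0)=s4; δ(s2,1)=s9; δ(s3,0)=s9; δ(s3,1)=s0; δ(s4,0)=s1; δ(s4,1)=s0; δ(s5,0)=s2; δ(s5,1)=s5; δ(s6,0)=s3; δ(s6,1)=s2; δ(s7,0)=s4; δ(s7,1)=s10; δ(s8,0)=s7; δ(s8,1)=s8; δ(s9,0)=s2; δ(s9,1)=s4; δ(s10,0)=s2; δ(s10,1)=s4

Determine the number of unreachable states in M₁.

Starting at s4 and following transitions, the reachable set is {s0, s1, s2, s3, s4, s7, s9, s10}. That leaves s5, s6, s8 unreachable — 3 in total.

3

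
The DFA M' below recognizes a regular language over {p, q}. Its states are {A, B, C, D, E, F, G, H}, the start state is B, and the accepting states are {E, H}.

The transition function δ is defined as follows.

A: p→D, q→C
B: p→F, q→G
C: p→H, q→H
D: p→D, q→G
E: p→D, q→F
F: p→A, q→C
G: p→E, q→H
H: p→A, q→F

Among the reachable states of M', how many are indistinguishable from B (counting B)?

All states are reachable from the start state.
Initial partition by acceptance: {E,H} | {A,B,C,D,F,G}.
On input p, block {A,B,C,D,F,G} splits into {A,B,D,F} and {C,G}.
The partition is now stable with 3 blocks: {E,H} | {A,B,D,F} | {C,G}.
The equivalence class containing B is {A,B,D,F}, of size 4.

4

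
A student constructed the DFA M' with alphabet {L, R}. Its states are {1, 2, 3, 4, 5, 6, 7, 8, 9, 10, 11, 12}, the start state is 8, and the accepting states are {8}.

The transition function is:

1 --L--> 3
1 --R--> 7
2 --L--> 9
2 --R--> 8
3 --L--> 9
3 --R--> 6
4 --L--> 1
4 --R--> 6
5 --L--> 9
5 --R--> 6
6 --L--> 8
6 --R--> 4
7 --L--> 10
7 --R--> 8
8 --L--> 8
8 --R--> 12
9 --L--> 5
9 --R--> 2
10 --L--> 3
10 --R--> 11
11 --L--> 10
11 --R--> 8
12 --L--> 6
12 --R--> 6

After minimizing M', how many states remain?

6

All states are reachable from the start state.
Start with accepting vs non-accepting: {8} | {1,2,3,4,5,6,7,9,10,11,12}.
Refine {1,2,3,4,5,6,7,9,10,11,12} on symbol L: members go to different blocks, giving {1,2,3,4,5,7,9,10,11,12} and {6}.
Refine {1,2,3,4,5,7,9,10,11,12} on symbol L: members go to different blocks, giving {1,2,3,4,5,7,9,10,11} and {12}.
Refine {1,2,3,4,5,7,9,10,11} on symbol R: members go to different blocks, giving {1,9,10} and {2,7,11} and {3,4,5}.
The partition is now stable with 6 blocks: {8} | {1,9,10} | {6} | {12} | {2,7,11} | {3,4,5}.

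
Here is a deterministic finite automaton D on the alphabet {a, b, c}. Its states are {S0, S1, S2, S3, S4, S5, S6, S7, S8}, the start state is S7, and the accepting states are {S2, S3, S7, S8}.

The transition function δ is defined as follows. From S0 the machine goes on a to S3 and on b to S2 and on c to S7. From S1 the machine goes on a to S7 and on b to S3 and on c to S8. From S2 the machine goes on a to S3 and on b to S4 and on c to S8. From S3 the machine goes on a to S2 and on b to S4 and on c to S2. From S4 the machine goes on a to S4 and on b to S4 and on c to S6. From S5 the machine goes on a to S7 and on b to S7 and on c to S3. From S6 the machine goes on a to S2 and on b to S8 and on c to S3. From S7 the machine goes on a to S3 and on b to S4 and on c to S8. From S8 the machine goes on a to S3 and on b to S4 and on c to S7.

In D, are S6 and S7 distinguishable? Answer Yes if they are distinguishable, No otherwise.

Yes

First remove the unreachable states {S0,S1,S5}; 6 states remain.
P0 = {S2,S3,S7,S8} | {S4,S6}.
On input a, block {S4,S6} splits into {S4} and {S6}.
The partition is now stable with 3 blocks: {S2,S3,S7,S8} | {S4} | {S6}.
S6 and S7 end up in different blocks, so they are distinguishable. For instance, the string 'ε' is accepted from only S7.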